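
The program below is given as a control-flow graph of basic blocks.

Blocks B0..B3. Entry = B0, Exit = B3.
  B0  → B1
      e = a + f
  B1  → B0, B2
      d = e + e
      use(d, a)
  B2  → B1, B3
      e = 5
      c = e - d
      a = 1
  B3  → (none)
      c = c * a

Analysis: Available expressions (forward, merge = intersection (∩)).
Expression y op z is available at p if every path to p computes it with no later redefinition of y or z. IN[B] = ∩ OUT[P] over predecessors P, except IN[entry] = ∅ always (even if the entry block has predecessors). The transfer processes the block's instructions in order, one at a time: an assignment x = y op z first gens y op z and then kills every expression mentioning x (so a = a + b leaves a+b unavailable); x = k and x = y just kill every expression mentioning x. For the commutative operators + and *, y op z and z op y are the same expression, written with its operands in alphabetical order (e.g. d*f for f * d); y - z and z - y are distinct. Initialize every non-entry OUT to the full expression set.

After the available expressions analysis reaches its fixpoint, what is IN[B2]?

Answer: {e+e}

Trace:
Converged values:
  B0:   IN={}   OUT={a+f}
  B1:   IN={}   OUT={e+e}
  B2:   IN={e+e}   OUT={e-d}
  B3:   IN={e-d}   OUT={e-d}

Merge at B2: IN[B2] = OUT[B1] = {e+e}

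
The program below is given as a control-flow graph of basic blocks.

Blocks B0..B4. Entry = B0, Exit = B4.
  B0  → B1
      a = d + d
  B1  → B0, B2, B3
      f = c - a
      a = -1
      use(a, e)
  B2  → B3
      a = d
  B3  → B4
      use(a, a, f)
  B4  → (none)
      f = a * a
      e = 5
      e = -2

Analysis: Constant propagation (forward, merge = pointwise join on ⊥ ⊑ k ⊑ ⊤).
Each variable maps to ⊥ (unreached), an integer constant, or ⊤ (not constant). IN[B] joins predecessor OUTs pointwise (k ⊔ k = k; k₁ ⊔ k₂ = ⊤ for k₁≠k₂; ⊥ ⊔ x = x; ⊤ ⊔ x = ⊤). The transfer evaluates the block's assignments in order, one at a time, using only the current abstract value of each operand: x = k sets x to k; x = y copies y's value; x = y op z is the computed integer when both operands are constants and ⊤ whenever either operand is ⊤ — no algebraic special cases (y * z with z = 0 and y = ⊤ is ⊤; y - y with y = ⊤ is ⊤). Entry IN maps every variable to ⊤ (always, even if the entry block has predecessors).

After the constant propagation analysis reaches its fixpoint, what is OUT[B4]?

Fixpoint table:
  B0:   IN=(all ⊤)   OUT=(all ⊤)
  B1:   IN=(all ⊤)   OUT={a:-1; rest ⊤}
  B2:   IN={a:-1; rest ⊤}   OUT=(all ⊤)
  B3:   IN=(all ⊤)   OUT=(all ⊤)
  B4:   IN=(all ⊤)   OUT={e:-2; rest ⊤}

Merge at B4: IN[B4] = OUT[B3] = {a: ⊤, b: ⊤, c: ⊤, d: ⊤, e: ⊤, f: ⊤}
Applying B4's transfer function to that IN value gives OUT[B4] (row B4 above).

Answer: {a: ⊤, b: ⊤, c: ⊤, d: ⊤, e: -2, f: ⊤}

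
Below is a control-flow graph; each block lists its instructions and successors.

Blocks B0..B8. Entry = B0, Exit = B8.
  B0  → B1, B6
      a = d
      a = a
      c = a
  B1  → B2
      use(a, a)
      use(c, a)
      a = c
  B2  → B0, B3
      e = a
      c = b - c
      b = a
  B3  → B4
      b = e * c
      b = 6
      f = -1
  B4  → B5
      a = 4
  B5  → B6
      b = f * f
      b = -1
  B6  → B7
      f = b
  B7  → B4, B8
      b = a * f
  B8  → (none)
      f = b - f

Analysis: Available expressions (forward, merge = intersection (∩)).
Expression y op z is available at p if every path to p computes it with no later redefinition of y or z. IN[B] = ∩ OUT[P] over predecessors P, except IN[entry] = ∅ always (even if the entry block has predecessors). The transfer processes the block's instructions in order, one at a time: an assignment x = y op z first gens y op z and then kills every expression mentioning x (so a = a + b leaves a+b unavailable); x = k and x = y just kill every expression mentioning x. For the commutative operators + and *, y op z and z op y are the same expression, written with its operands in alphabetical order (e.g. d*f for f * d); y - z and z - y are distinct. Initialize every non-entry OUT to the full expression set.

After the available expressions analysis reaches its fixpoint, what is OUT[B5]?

Answer: {f*f}

Derivation:
Per-block solution:
  B0: | IN={} | OUT={}
  B1: | IN={} | OUT={}
  B2: | IN={} | OUT={}
  B3: | IN={} | OUT={c*e}
  B4: | IN={} | OUT={}
  B5: | IN={} | OUT={f*f}
  B6: | IN={} | OUT={}
  B7: | IN={} | OUT={a*f}
  B8: | IN={a*f} | OUT={}

Merge at B5: IN[B5] = OUT[B4] = {}
Applying B5's transfer function to that IN value gives OUT[B5] (row B5 above).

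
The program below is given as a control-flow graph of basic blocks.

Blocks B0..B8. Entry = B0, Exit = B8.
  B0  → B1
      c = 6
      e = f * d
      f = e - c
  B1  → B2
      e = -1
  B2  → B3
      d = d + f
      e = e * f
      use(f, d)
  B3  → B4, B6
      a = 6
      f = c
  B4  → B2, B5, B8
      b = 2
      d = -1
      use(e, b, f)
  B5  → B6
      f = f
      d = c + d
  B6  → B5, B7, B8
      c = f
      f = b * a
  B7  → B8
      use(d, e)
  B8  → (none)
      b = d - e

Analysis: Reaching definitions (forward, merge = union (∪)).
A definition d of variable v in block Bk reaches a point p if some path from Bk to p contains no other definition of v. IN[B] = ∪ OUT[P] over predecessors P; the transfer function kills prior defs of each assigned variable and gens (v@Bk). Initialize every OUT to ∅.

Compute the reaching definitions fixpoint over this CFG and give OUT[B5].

Answer: {a@B3, b@B4, c@B0, c@B6, d@B5, e@B2, f@B5}

Derivation:
Converged values:
  B0: | IN={} | OUT={c@B0, e@B0, f@B0}
  B1: | IN={c@B0, e@B0, f@B0} | OUT={c@B0, e@B1, f@B0}
  B2: | IN={a@B3, b@B4, c@B0, d@B4, e@B1, e@B2, f@B0, f@B3} | OUT={a@B3, b@B4, c@B0, d@B2, e@B2, f@B0, f@B3}
  B3: | IN={a@B3, b@B4, c@B0, d@B2, e@B2, f@B0, f@B3} | OUT={a@B3, b@B4, c@B0, d@B2, e@B2, f@B3}
  B4: | IN={a@B3, b@B4, c@B0, d@B2, e@B2, f@B3} | OUT={a@B3, b@B4, c@B0, d@B4, e@B2, f@B3}
  B5: | IN={a@B3, b@B4, c@B0, c@B6, d@B2, d@B4, d@B5, e@B2, f@B3, f@B6} | OUT={a@B3, b@B4, c@B0, c@B6, d@B5, e@B2, f@B5}
  B6: | IN={a@B3, b@B4, c@B0, c@B6, d@B2, d@B5, e@B2, f@B3, f@B5} | OUT={a@B3, b@B4, c@B6, d@B2, d@B5, e@B2, f@B6}
  B7: | IN={a@B3, b@B4, c@B6, d@B2, d@B5, e@B2, f@B6} | OUT={a@B3, b@B4, c@B6, d@B2, d@B5, e@B2, f@B6}
  B8: | IN={a@B3, b@B4, c@B0, c@B6, d@B2, d@B4, d@B5, e@B2, f@B3, f@B6} | OUT={a@B3, b@B8, c@B0, c@B6, d@B2, d@B4, d@B5, e@B2, f@B3, f@B6}

Merge at B5: IN[B5] = OUT[B4] ⊔ OUT[B6] = {a@B3, b@B4, c@B0, c@B6, d@B2, d@B4, d@B5, e@B2, f@B3, f@B6}
Applying B5's transfer function to that IN value gives OUT[B5] (row B5 above).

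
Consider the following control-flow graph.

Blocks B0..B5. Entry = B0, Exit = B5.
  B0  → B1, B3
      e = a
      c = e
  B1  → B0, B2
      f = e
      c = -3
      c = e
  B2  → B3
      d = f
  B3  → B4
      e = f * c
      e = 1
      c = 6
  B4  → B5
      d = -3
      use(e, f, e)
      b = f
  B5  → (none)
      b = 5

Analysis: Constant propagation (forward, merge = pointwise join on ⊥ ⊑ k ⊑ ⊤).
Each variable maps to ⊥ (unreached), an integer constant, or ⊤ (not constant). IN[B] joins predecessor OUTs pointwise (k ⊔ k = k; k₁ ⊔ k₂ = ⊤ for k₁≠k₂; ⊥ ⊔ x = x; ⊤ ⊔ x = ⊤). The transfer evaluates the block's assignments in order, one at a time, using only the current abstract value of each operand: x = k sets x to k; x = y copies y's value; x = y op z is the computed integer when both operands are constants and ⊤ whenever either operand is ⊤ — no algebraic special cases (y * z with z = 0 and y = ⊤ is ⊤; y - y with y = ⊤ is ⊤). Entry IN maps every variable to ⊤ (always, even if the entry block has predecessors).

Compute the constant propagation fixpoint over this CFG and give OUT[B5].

Fixpoint table:
  B0:  IN=(all ⊤)  OUT=(all ⊤)
  B1:  IN=(all ⊤)  OUT=(all ⊤)
  B2:  IN=(all ⊤)  OUT=(all ⊤)
  B3:  IN=(all ⊤)  OUT={c:6, e:1; rest ⊤}
  B4:  IN={c:6, e:1; rest ⊤}  OUT={c:6, d:-3, e:1; rest ⊤}
  B5:  IN={c:6, d:-3, e:1; rest ⊤}  OUT={b:5, c:6, d:-3, e:1; rest ⊤}

Merge at B5: IN[B5] = OUT[B4] = {a: ⊤, b: ⊤, c: 6, d: -3, e: 1, f: ⊤}
Applying B5's transfer function to that IN value gives OUT[B5] (row B5 above).

Answer: {a: ⊤, b: 5, c: 6, d: -3, e: 1, f: ⊤}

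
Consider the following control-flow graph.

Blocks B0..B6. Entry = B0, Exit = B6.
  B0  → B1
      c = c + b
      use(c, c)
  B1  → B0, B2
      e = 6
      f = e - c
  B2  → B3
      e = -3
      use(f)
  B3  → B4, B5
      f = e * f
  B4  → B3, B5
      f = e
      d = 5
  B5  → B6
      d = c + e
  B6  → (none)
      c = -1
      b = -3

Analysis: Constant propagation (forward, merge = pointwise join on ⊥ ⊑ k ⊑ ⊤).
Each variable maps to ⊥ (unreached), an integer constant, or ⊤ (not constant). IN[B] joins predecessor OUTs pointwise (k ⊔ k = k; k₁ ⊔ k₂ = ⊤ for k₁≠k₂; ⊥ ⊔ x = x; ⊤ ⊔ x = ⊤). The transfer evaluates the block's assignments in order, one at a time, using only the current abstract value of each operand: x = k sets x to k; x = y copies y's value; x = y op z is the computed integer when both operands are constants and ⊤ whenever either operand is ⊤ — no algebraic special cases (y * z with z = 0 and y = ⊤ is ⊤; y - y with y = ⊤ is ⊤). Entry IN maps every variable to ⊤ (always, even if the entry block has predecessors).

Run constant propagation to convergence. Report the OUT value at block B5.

Converged values:
  B0:  IN=(all ⊤)  OUT=(all ⊤)
  B1:  IN=(all ⊤)  OUT={e:6; rest ⊤}
  B2:  IN={e:6; rest ⊤}  OUT={e:-3; rest ⊤}
  B3:  IN={e:-3; rest ⊤}  OUT={e:-3; rest ⊤}
  B4:  IN={e:-3; rest ⊤}  OUT={d:5, e:-3, f:-3; rest ⊤}
  B5:  IN={e:-3; rest ⊤}  OUT={e:-3; rest ⊤}
  B6:  IN={e:-3; rest ⊤}  OUT={b:-3, c:-1, e:-3; rest ⊤}

Merge at B5: IN[B5] = OUT[B3] ⊔ OUT[B4] = {a: ⊤, b: ⊤, c: ⊤, d: ⊤, e: -3, f: ⊤}
Applying B5's transfer function to that IN value gives OUT[B5] (row B5 above).

Answer: {a: ⊤, b: ⊤, c: ⊤, d: ⊤, e: -3, f: ⊤}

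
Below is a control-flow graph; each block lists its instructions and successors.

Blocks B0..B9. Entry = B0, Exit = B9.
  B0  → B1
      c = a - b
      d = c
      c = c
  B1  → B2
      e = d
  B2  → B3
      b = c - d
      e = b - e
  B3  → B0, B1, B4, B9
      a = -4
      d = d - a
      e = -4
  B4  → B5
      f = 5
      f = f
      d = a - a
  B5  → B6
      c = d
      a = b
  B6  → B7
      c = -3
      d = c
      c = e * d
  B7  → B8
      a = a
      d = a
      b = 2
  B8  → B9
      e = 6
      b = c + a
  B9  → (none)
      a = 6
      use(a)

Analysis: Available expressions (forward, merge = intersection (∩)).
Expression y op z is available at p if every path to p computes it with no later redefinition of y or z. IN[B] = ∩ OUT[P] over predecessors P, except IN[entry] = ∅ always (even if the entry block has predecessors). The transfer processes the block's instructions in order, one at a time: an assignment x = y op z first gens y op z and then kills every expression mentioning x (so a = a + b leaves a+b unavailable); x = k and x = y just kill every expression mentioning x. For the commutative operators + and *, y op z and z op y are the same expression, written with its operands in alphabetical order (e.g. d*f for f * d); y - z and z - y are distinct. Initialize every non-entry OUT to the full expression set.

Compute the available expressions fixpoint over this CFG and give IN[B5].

Fixpoint table:
  B0:  IN={}  OUT={a-b}
  B1:  IN={}  OUT={}
  B2:  IN={}  OUT={c-d}
  B3:  IN={c-d}  OUT={}
  B4:  IN={}  OUT={a-a}
  B5:  IN={a-a}  OUT={}
  B6:  IN={}  OUT={d*e}
  B7:  IN={d*e}  OUT={}
  B8:  IN={}  OUT={a+c}
  B9:  IN={}  OUT={}

Merge at B5: IN[B5] = OUT[B4] = {a-a}

Answer: {a-a}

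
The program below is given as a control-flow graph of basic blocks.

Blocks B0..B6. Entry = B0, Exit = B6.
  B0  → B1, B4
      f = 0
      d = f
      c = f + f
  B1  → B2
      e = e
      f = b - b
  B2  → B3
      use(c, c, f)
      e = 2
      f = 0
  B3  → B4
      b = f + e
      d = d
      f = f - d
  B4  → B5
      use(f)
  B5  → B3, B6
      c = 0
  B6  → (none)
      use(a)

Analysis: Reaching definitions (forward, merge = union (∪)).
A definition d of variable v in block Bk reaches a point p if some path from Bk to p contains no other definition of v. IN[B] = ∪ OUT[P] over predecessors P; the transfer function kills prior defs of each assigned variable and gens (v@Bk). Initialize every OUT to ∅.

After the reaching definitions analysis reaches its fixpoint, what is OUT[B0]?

Answer: {c@B0, d@B0, f@B0}

Working:
Per-block solution:
  B0:  IN={}  OUT={c@B0, d@B0, f@B0}
  B1:  IN={c@B0, d@B0, f@B0}  OUT={c@B0, d@B0, e@B1, f@B1}
  B2:  IN={c@B0, d@B0, e@B1, f@B1}  OUT={c@B0, d@B0, e@B2, f@B2}
  B3:  IN={b@B3, c@B0, c@B5, d@B0, d@B3, e@B2, f@B0, f@B2, f@B3}  OUT={b@B3, c@B0, c@B5, d@B3, e@B2, f@B3}
  B4:  IN={b@B3, c@B0, c@B5, d@B0, d@B3, e@B2, f@B0, f@B3}  OUT={b@B3, c@B0, c@B5, d@B0, d@B3, e@B2, f@B0, f@B3}
  B5:  IN={b@B3, c@B0, c@B5, d@B0, d@B3, e@B2, f@B0, f@B3}  OUT={b@B3, c@B5, d@B0, d@B3, e@B2, f@B0, f@B3}
  B6:  IN={b@B3, c@B5, d@B0, d@B3, e@B2, f@B0, f@B3}  OUT={b@B3, c@B5, d@B0, d@B3, e@B2, f@B0, f@B3}

B0 is the boundary node: IN[B0] = {}
Applying B0's transfer function to that IN value gives OUT[B0] (row B0 above).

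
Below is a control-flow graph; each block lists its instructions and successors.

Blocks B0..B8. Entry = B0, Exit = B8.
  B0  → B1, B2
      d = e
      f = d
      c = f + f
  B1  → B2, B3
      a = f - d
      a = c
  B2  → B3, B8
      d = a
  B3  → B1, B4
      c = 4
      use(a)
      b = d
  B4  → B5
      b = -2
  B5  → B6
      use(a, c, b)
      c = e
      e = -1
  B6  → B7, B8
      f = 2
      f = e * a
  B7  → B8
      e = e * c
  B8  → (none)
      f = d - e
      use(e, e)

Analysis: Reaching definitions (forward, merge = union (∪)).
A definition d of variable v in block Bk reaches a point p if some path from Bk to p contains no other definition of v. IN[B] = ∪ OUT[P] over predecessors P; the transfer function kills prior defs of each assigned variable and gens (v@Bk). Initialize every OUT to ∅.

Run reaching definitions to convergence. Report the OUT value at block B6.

Answer: {a@B1, b@B4, c@B5, d@B0, d@B2, e@B5, f@B6}

Trace:
Per-block solution:
  B0:  IN={}  OUT={c@B0, d@B0, f@B0}
  B1:  IN={a@B1, b@B3, c@B0, c@B3, d@B0, d@B2, f@B0}  OUT={a@B1, b@B3, c@B0, c@B3, d@B0, d@B2, f@B0}
  B2:  IN={a@B1, b@B3, c@B0, c@B3, d@B0, d@B2, f@B0}  OUT={a@B1, b@B3, c@B0, c@B3, d@B2, f@B0}
  B3:  IN={a@B1, b@B3, c@B0, c@B3, d@B0, d@B2, f@B0}  OUT={a@B1, b@B3, c@B3, d@B0, d@B2, f@B0}
  B4:  IN={a@B1, b@B3, c@B3, d@B0, d@B2, f@B0}  OUT={a@B1, b@B4, c@B3, d@B0, d@B2, f@B0}
  B5:  IN={a@B1, b@B4, c@B3, d@B0, d@B2, f@B0}  OUT={a@B1, b@B4, c@B5, d@B0, d@B2, e@B5, f@B0}
  B6:  IN={a@B1, b@B4, c@B5, d@B0, d@B2, e@B5, f@B0}  OUT={a@B1, b@B4, c@B5, d@B0, d@B2, e@B5, f@B6}
  B7:  IN={a@B1, b@B4, c@B5, d@B0, d@B2, e@B5, f@B6}  OUT={a@B1, b@B4, c@B5, d@B0, d@B2, e@B7, f@B6}
  B8:  IN={a@B1, b@B3, b@B4, c@B0, c@B3, c@B5, d@B0, d@B2, e@B5, e@B7, f@B0, f@B6}  OUT={a@B1, b@B3, b@B4, c@B0, c@B3, c@B5, d@B0, d@B2, e@B5, e@B7, f@B8}

Merge at B6: IN[B6] = OUT[B5] = {a@B1, b@B4, c@B5, d@B0, d@B2, e@B5, f@B0}
Applying B6's transfer function to that IN value gives OUT[B6] (row B6 above).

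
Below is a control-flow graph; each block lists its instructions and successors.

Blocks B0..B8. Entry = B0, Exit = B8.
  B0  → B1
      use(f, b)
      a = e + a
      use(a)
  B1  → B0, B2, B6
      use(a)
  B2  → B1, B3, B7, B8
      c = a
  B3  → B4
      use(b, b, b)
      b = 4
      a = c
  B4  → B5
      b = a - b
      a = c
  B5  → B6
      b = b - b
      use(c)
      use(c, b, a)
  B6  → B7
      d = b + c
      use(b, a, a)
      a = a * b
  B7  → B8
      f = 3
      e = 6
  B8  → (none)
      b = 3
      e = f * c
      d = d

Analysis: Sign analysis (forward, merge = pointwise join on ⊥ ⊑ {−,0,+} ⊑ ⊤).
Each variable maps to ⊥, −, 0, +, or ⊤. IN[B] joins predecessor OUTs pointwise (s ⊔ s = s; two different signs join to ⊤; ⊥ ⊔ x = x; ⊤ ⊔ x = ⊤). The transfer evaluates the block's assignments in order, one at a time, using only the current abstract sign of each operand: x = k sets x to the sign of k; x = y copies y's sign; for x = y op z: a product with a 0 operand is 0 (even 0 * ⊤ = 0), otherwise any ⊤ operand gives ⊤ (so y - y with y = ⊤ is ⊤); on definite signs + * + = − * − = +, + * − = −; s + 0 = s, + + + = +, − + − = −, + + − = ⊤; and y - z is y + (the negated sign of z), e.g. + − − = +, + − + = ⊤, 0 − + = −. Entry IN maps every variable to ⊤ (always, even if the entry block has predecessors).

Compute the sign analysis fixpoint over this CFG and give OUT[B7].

Answer: {a: ⊤, b: ⊤, c: ⊤, d: ⊤, e: +, f: +}

Derivation:
Per-block solution:
  B0:   IN=(all ⊤)   OUT=(all ⊤)
  B1:   IN=(all ⊤)   OUT=(all ⊤)
  B2:   IN=(all ⊤)   OUT=(all ⊤)
  B3:   IN=(all ⊤)   OUT={b:+; rest ⊤}
  B4:   IN={b:+; rest ⊤}   OUT=(all ⊤)
  B5:   IN=(all ⊤)   OUT=(all ⊤)
  B6:   IN=(all ⊤)   OUT=(all ⊤)
  B7:   IN=(all ⊤)   OUT={e:+, f:+; rest ⊤}
  B8:   IN=(all ⊤)   OUT={b:+; rest ⊤}

Merge at B7: IN[B7] = OUT[B2] ⊔ OUT[B6] = {a: ⊤, b: ⊤, c: ⊤, d: ⊤, e: ⊤, f: ⊤}
Applying B7's transfer function to that IN value gives OUT[B7] (row B7 above).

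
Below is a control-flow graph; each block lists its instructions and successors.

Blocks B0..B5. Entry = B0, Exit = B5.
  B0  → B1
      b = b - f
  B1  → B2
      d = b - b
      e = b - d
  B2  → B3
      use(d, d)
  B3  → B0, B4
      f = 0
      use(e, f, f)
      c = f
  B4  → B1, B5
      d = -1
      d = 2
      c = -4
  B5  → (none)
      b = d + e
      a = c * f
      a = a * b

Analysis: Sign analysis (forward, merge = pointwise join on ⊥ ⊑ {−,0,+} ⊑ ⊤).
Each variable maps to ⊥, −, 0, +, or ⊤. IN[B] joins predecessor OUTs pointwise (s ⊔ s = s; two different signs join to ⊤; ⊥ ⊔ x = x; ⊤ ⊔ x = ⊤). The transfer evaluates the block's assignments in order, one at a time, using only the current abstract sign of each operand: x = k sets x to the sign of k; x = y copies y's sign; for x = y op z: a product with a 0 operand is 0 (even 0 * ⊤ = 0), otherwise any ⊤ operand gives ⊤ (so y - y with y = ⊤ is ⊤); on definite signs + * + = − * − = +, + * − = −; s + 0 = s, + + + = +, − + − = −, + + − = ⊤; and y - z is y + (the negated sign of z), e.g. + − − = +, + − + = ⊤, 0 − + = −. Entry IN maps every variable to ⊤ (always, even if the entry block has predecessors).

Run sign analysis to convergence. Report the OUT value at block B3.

Converged values:
  B0:   IN=(all ⊤)   OUT=(all ⊤)
  B1:   IN=(all ⊤)   OUT=(all ⊤)
  B2:   IN=(all ⊤)   OUT=(all ⊤)
  B3:   IN=(all ⊤)   OUT={c:0, f:0; rest ⊤}
  B4:   IN={c:0, f:0; rest ⊤}   OUT={c:-, d:+, f:0; rest ⊤}
  B5:   IN={c:-, d:+, f:0; rest ⊤}   OUT={a:0, c:-, d:+, f:0; rest ⊤}

Merge at B3: IN[B3] = OUT[B2] = {a: ⊤, b: ⊤, c: ⊤, d: ⊤, e: ⊤, f: ⊤}
Applying B3's transfer function to that IN value gives OUT[B3] (row B3 above).

Answer: {a: ⊤, b: ⊤, c: 0, d: ⊤, e: ⊤, f: 0}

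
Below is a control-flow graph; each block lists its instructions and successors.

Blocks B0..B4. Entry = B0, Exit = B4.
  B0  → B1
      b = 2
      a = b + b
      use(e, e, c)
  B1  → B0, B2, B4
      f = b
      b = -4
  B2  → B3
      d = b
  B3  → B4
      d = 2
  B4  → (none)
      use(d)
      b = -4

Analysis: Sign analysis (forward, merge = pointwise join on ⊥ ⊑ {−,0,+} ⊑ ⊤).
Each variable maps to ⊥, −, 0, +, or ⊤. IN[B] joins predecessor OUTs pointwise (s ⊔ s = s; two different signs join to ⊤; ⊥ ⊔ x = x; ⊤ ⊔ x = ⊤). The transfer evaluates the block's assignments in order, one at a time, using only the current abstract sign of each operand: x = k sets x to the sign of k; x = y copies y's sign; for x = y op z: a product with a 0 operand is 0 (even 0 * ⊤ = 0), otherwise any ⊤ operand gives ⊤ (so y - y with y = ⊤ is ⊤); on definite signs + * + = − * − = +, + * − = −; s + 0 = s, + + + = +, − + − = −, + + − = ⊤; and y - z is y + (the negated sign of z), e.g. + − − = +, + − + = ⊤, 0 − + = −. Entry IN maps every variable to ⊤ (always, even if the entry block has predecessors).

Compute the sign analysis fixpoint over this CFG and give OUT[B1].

Fixpoint table:
  B0: | IN=(all ⊤) | OUT={a:+, b:+; rest ⊤}
  B1: | IN={a:+, b:+; rest ⊤} | OUT={a:+, b:-, f:+; rest ⊤}
  B2: | IN={a:+, b:-, f:+; rest ⊤} | OUT={a:+, b:-, d:-, f:+; rest ⊤}
  B3: | IN={a:+, b:-, d:-, f:+; rest ⊤} | OUT={a:+, b:-, d:+, f:+; rest ⊤}
  B4: | IN={a:+, b:-, f:+; rest ⊤} | OUT={a:+, b:-, f:+; rest ⊤}

Merge at B1: IN[B1] = OUT[B0] = {a: +, b: +, c: ⊤, d: ⊤, e: ⊤, f: ⊤}
Applying B1's transfer function to that IN value gives OUT[B1] (row B1 above).

Answer: {a: +, b: -, c: ⊤, d: ⊤, e: ⊤, f: +}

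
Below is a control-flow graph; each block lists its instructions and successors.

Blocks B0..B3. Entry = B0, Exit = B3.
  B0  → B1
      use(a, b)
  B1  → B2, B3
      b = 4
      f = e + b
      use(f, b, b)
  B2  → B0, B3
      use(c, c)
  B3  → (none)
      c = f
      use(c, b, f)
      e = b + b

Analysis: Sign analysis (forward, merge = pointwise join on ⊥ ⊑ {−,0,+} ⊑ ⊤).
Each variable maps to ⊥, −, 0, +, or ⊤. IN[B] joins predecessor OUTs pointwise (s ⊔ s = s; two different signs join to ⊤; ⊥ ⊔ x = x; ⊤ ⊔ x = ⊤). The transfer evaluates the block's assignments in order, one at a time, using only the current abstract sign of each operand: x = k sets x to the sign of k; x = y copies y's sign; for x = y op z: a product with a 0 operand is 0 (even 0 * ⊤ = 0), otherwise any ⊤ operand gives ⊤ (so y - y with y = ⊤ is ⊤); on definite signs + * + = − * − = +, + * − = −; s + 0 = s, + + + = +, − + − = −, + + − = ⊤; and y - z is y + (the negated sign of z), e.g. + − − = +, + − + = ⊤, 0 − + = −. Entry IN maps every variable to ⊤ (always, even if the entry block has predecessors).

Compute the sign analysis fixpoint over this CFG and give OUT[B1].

Fixpoint table:
  B0:   IN=(all ⊤)   OUT=(all ⊤)
  B1:   IN=(all ⊤)   OUT={b:+; rest ⊤}
  B2:   IN={b:+; rest ⊤}   OUT={b:+; rest ⊤}
  B3:   IN={b:+; rest ⊤}   OUT={b:+, e:+; rest ⊤}

Merge at B1: IN[B1] = OUT[B0] = {a: ⊤, b: ⊤, c: ⊤, d: ⊤, e: ⊤, f: ⊤}
Applying B1's transfer function to that IN value gives OUT[B1] (row B1 above).

Answer: {a: ⊤, b: +, c: ⊤, d: ⊤, e: ⊤, f: ⊤}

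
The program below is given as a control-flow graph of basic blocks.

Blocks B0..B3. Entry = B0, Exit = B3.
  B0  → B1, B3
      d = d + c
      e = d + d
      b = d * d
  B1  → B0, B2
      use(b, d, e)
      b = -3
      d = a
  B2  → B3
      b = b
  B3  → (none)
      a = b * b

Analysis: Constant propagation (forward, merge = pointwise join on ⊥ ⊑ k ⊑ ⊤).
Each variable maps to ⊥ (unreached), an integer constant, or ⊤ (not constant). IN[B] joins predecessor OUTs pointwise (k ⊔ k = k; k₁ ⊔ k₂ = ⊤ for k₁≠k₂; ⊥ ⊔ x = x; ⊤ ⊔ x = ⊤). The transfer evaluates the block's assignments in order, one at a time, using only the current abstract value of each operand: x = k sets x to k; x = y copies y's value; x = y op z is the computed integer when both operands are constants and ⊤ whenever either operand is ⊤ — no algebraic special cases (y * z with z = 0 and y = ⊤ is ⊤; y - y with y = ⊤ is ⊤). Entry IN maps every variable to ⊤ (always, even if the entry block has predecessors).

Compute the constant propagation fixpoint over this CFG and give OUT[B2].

Answer: {a: ⊤, b: -3, c: ⊤, d: ⊤, e: ⊤, f: ⊤}

Derivation:
Per-block solution:
  B0:   IN=(all ⊤)   OUT=(all ⊤)
  B1:   IN=(all ⊤)   OUT={b:-3; rest ⊤}
  B2:   IN={b:-3; rest ⊤}   OUT={b:-3; rest ⊤}
  B3:   IN=(all ⊤)   OUT=(all ⊤)

Merge at B2: IN[B2] = OUT[B1] = {a: ⊤, b: -3, c: ⊤, d: ⊤, e: ⊤, f: ⊤}
Applying B2's transfer function to that IN value gives OUT[B2] (row B2 above).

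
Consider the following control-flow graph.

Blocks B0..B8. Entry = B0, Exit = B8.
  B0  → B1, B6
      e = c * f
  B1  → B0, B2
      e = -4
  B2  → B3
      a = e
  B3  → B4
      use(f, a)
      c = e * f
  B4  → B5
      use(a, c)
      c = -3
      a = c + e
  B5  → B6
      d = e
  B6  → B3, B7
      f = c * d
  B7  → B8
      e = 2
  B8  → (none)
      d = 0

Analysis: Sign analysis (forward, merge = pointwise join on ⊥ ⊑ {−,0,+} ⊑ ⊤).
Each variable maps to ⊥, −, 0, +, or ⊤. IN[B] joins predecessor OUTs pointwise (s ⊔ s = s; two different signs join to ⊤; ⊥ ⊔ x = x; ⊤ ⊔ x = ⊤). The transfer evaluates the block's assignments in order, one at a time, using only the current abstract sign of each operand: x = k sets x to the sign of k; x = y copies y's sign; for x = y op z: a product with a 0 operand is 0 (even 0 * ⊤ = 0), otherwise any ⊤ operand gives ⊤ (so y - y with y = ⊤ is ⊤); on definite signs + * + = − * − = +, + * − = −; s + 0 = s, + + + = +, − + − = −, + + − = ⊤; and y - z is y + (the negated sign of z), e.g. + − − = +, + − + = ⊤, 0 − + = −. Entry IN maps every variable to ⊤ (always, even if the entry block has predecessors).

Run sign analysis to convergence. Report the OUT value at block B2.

Per-block solution:
  B0:  IN=(all ⊤)  OUT=(all ⊤)
  B1:  IN=(all ⊤)  OUT={e:-; rest ⊤}
  B2:  IN={e:-; rest ⊤}  OUT={a:-, e:-; rest ⊤}
  B3:  IN=(all ⊤)  OUT=(all ⊤)
  B4:  IN=(all ⊤)  OUT={c:-; rest ⊤}
  B5:  IN={c:-; rest ⊤}  OUT={c:-; rest ⊤}
  B6:  IN=(all ⊤)  OUT=(all ⊤)
  B7:  IN=(all ⊤)  OUT={e:+; rest ⊤}
  B8:  IN={e:+; rest ⊤}  OUT={d:0, e:+; rest ⊤}

Merge at B2: IN[B2] = OUT[B1] = {a: ⊤, b: ⊤, c: ⊤, d: ⊤, e: -, f: ⊤}
Applying B2's transfer function to that IN value gives OUT[B2] (row B2 above).

Answer: {a: -, b: ⊤, c: ⊤, d: ⊤, e: -, f: ⊤}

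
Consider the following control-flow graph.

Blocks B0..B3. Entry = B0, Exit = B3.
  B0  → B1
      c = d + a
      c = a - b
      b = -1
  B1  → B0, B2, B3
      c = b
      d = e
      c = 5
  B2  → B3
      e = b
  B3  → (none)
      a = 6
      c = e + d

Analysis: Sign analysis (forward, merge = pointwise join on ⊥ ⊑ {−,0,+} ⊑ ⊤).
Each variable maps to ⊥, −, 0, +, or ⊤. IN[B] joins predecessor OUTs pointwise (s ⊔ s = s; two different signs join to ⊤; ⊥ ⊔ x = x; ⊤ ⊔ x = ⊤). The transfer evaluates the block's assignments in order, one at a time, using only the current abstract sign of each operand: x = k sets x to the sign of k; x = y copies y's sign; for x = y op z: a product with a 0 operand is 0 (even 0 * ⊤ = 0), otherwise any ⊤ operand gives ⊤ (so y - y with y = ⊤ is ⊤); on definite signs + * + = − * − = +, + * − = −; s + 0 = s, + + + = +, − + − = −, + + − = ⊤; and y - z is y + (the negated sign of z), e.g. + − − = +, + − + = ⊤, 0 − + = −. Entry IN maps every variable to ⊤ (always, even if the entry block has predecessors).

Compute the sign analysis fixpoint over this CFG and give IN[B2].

Answer: {a: ⊤, b: -, c: +, d: ⊤, e: ⊤, f: ⊤}

Derivation:
Converged values:
  B0:  IN=(all ⊤)  OUT={b:-; rest ⊤}
  B1:  IN={b:-; rest ⊤}  OUT={b:-, c:+; rest ⊤}
  B2:  IN={b:-, c:+; rest ⊤}  OUT={b:-, c:+, e:-; rest ⊤}
  B3:  IN={b:-, c:+; rest ⊤}  OUT={a:+, b:-; rest ⊤}

Merge at B2: IN[B2] = OUT[B1] = {a: ⊤, b: -, c: +, d: ⊤, e: ⊤, f: ⊤}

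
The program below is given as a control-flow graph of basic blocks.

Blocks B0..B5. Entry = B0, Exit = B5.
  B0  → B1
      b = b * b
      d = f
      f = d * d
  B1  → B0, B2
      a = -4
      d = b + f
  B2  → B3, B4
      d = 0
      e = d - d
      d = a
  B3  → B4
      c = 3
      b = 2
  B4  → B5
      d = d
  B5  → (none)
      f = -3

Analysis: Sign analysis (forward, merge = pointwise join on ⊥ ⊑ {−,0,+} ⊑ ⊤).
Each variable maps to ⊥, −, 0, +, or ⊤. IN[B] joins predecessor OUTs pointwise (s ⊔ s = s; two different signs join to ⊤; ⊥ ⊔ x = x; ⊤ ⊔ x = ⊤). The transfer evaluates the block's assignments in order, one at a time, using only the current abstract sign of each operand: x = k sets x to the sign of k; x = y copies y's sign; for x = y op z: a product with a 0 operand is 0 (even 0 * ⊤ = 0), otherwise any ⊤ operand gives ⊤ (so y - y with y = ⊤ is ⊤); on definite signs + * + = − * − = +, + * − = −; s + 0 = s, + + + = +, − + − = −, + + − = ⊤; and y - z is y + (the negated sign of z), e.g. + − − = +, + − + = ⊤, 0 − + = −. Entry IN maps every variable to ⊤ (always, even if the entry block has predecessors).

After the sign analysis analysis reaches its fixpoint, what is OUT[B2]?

Per-block solution:
  B0:  IN=(all ⊤)  OUT=(all ⊤)
  B1:  IN=(all ⊤)  OUT={a:-; rest ⊤}
  B2:  IN={a:-; rest ⊤}  OUT={a:-, d:-, e:0; rest ⊤}
  B3:  IN={a:-, d:-, e:0; rest ⊤}  OUT={a:-, b:+, c:+, d:-, e:0; rest ⊤}
  B4:  IN={a:-, d:-, e:0; rest ⊤}  OUT={a:-, d:-, e:0; rest ⊤}
  B5:  IN={a:-, d:-, e:0; rest ⊤}  OUT={a:-, d:-, e:0, f:-; rest ⊤}

Merge at B2: IN[B2] = OUT[B1] = {a: -, b: ⊤, c: ⊤, d: ⊤, e: ⊤, f: ⊤}
Applying B2's transfer function to that IN value gives OUT[B2] (row B2 above).

Answer: {a: -, b: ⊤, c: ⊤, d: -, e: 0, f: ⊤}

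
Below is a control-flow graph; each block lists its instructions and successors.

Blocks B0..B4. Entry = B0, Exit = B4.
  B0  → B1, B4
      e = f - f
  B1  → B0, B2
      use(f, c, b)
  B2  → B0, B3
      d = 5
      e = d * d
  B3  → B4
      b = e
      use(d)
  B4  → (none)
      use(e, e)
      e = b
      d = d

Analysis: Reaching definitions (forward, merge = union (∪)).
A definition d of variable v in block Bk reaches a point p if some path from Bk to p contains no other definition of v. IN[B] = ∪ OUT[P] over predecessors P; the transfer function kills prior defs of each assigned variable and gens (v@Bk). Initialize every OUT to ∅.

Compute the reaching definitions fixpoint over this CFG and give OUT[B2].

Answer: {d@B2, e@B2}

Working:
Converged values:
  B0: | IN={d@B2, e@B0, e@B2} | OUT={d@B2, e@B0}
  B1: | IN={d@B2, e@B0} | OUT={d@B2, e@B0}
  B2: | IN={d@B2, e@B0} | OUT={d@B2, e@B2}
  B3: | IN={d@B2, e@B2} | OUT={b@B3, d@B2, e@B2}
  B4: | IN={b@B3, d@B2, e@B0, e@B2} | OUT={b@B3, d@B4, e@B4}

Merge at B2: IN[B2] = OUT[B1] = {d@B2, e@B0}
Applying B2's transfer function to that IN value gives OUT[B2] (row B2 above).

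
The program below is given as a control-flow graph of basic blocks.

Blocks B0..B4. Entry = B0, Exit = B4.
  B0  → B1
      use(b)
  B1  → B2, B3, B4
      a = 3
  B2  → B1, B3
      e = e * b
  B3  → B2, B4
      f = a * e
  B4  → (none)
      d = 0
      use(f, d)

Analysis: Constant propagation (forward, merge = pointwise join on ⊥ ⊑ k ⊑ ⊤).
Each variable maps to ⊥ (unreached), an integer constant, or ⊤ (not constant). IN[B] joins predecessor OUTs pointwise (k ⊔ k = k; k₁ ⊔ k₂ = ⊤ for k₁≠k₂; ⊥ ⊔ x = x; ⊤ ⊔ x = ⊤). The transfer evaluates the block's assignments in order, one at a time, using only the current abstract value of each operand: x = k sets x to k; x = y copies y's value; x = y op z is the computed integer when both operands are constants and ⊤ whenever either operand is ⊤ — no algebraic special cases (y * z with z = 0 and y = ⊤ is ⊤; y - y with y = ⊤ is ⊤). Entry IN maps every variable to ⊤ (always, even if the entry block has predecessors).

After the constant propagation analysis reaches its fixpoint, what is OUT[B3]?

Converged values:
  B0: | IN=(all ⊤) | OUT=(all ⊤)
  B1: | IN=(all ⊤) | OUT={a:3; rest ⊤}
  B2: | IN={a:3; rest ⊤} | OUT={a:3; rest ⊤}
  B3: | IN={a:3; rest ⊤} | OUT={a:3; rest ⊤}
  B4: | IN={a:3; rest ⊤} | OUT={a:3, d:0; rest ⊤}

Merge at B3: IN[B3] = OUT[B1] ⊔ OUT[B2] = {a: 3, b: ⊤, c: ⊤, d: ⊤, e: ⊤, f: ⊤}
Applying B3's transfer function to that IN value gives OUT[B3] (row B3 above).

Answer: {a: 3, b: ⊤, c: ⊤, d: ⊤, e: ⊤, f: ⊤}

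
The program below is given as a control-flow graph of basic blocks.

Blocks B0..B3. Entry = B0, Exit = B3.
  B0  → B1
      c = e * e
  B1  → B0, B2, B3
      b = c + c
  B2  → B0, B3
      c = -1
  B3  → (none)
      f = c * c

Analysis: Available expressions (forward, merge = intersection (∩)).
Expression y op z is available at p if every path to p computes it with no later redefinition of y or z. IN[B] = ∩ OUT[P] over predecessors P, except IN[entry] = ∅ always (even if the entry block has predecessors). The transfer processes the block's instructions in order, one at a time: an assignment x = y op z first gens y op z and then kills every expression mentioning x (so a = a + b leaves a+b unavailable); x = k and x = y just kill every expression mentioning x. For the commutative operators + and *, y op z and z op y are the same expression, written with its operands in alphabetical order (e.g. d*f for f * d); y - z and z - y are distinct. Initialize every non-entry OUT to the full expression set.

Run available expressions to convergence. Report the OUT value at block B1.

Answer: {c+c, e*e}

Derivation:
Per-block solution:
  B0:   IN={}   OUT={e*e}
  B1:   IN={e*e}   OUT={c+c, e*e}
  B2:   IN={c+c, e*e}   OUT={e*e}
  B3:   IN={e*e}   OUT={c*c, e*e}

Merge at B1: IN[B1] = OUT[B0] = {e*e}
Applying B1's transfer function to that IN value gives OUT[B1] (row B1 above).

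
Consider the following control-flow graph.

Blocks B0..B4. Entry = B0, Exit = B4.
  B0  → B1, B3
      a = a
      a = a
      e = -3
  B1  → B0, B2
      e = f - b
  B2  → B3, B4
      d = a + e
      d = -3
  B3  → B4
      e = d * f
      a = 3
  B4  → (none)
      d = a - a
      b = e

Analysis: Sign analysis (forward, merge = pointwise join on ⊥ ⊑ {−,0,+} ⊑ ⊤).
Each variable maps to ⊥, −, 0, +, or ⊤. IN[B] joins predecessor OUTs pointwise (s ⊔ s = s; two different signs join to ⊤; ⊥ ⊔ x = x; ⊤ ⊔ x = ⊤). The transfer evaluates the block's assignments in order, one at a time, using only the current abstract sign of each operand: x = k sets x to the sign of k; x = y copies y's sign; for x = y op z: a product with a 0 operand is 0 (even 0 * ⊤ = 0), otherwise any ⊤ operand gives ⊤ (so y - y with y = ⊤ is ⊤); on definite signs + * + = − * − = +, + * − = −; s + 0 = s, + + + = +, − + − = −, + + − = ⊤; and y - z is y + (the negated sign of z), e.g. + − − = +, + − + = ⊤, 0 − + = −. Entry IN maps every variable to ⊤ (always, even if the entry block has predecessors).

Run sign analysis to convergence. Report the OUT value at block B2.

Answer: {a: ⊤, b: ⊤, c: ⊤, d: -, e: ⊤, f: ⊤}

Trace:
Fixpoint table:
  B0:  IN=(all ⊤)  OUT={e:-; rest ⊤}
  B1:  IN={e:-; rest ⊤}  OUT=(all ⊤)
  B2:  IN=(all ⊤)  OUT={d:-; rest ⊤}
  B3:  IN=(all ⊤)  OUT={a:+; rest ⊤}
  B4:  IN=(all ⊤)  OUT=(all ⊤)

Merge at B2: IN[B2] = OUT[B1] = {a: ⊤, b: ⊤, c: ⊤, d: ⊤, e: ⊤, f: ⊤}
Applying B2's transfer function to that IN value gives OUT[B2] (row B2 above).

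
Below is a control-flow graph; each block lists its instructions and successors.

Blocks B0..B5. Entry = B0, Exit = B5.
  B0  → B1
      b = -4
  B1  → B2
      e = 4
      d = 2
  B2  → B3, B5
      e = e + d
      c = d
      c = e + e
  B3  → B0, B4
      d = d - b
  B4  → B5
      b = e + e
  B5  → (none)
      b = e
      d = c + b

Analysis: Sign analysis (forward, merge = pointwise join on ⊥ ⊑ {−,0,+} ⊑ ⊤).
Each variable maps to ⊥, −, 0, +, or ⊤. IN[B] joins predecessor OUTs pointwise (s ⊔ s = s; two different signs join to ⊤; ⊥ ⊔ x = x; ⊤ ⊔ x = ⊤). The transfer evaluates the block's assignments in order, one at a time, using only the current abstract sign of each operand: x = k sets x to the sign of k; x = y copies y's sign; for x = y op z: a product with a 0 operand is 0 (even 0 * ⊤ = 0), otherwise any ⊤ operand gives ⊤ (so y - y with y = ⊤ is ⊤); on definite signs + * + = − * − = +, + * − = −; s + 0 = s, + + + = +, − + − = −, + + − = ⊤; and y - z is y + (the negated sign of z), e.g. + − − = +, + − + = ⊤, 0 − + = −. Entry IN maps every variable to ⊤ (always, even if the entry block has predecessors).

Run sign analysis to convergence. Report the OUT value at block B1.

Fixpoint table:
  B0: | IN=(all ⊤) | OUT={b:-; rest ⊤}
  B1: | IN={b:-; rest ⊤} | OUT={b:-, d:+, e:+; rest ⊤}
  B2: | IN={b:-, d:+, e:+; rest ⊤} | OUT={b:-, c:+, d:+, e:+; rest ⊤}
  B3: | IN={b:-, c:+, d:+, e:+; rest ⊤} | OUT={b:-, c:+, d:+, e:+; rest ⊤}
  B4: | IN={b:-, c:+, d:+, e:+; rest ⊤} | OUT={b:+, c:+, d:+, e:+; rest ⊤}
  B5: | IN={c:+, d:+, e:+; rest ⊤} | OUT={b:+, c:+, d:+, e:+; rest ⊤}

Merge at B1: IN[B1] = OUT[B0] = {a: ⊤, b: -, c: ⊤, d: ⊤, e: ⊤, f: ⊤}
Applying B1's transfer function to that IN value gives OUT[B1] (row B1 above).

Answer: {a: ⊤, b: -, c: ⊤, d: +, e: +, f: ⊤}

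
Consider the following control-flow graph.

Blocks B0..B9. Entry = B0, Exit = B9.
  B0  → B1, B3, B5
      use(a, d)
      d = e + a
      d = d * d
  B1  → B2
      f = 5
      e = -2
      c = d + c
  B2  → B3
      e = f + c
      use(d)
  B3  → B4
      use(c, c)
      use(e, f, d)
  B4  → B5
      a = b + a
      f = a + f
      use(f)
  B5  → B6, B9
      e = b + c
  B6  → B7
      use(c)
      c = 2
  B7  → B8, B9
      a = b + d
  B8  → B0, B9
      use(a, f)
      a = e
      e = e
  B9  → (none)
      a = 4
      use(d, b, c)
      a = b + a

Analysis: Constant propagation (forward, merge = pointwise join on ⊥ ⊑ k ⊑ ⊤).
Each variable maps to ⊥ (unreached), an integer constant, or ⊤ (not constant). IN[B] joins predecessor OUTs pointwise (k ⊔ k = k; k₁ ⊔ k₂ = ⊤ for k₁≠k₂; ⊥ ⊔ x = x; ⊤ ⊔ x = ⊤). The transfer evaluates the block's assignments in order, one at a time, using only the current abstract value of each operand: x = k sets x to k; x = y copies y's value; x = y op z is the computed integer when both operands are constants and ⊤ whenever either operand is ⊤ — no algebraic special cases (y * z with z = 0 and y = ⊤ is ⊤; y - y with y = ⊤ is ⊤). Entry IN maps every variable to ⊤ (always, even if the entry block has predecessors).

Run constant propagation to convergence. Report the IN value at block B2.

Answer: {a: ⊤, b: ⊤, c: ⊤, d: ⊤, e: -2, f: 5}

Derivation:
Per-block solution:
  B0:  IN=(all ⊤)  OUT=(all ⊤)
  B1:  IN=(all ⊤)  OUT={e:-2, f:5; rest ⊤}
  B2:  IN={e:-2, f:5; rest ⊤}  OUT={f:5; rest ⊤}
  B3:  IN=(all ⊤)  OUT=(all ⊤)
  B4:  IN=(all ⊤)  OUT=(all ⊤)
  B5:  IN=(all ⊤)  OUT=(all ⊤)
  B6:  IN=(all ⊤)  OUT={c:2; rest ⊤}
  B7:  IN={c:2; rest ⊤}  OUT={c:2; rest ⊤}
  B8:  IN={c:2; rest ⊤}  OUT={c:2; rest ⊤}
  B9:  IN=(all ⊤)  OUT=(all ⊤)

Merge at B2: IN[B2] = OUT[B1] = {a: ⊤, b: ⊤, c: ⊤, d: ⊤, e: -2, f: 5}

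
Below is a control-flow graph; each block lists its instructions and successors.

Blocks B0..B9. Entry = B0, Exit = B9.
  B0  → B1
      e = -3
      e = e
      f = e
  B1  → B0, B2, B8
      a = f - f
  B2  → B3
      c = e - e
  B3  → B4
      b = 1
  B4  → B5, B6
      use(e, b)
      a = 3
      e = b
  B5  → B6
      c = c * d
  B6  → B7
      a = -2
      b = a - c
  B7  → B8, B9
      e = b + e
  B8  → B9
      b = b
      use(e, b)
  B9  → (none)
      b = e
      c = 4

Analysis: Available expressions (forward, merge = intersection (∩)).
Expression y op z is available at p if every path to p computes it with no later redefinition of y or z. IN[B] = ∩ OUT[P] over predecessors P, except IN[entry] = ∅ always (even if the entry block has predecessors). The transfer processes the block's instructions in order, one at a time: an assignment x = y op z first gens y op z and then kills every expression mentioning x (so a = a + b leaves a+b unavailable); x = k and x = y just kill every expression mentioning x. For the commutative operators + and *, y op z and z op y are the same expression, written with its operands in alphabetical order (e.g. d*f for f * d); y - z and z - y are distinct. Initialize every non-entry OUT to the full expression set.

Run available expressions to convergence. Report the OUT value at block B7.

Answer: {a-c, f-f}

Working:
Converged values:
  B0:  IN={}  OUT={}
  B1:  IN={}  OUT={f-f}
  B2:  IN={f-f}  OUT={e-e, f-f}
  B3:  IN={e-e, f-f}  OUT={e-e, f-f}
  B4:  IN={e-e, f-f}  OUT={f-f}
  B5:  IN={f-f}  OUT={f-f}
  B6:  IN={f-f}  OUT={a-c, f-f}
  B7:  IN={a-c, f-f}  OUT={a-c, f-f}
  B8:  IN={f-f}  OUT={f-f}
  B9:  IN={f-f}  OUT={f-f}

Merge at B7: IN[B7] = OUT[B6] = {a-c, f-f}
Applying B7's transfer function to that IN value gives OUT[B7] (row B7 above).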